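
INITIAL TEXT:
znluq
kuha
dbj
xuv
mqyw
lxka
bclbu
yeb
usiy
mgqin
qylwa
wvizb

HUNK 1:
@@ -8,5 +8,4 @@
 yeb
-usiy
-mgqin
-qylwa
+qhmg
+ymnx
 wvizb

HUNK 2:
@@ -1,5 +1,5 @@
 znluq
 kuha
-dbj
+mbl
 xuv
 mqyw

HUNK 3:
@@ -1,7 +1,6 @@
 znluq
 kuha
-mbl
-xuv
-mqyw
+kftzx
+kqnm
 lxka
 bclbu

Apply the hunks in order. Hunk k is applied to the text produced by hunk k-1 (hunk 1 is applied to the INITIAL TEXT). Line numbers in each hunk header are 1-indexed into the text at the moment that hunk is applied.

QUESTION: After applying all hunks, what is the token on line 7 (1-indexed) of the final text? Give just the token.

Hunk 1: at line 8 remove [usiy,mgqin,qylwa] add [qhmg,ymnx] -> 11 lines: znluq kuha dbj xuv mqyw lxka bclbu yeb qhmg ymnx wvizb
Hunk 2: at line 1 remove [dbj] add [mbl] -> 11 lines: znluq kuha mbl xuv mqyw lxka bclbu yeb qhmg ymnx wvizb
Hunk 3: at line 1 remove [mbl,xuv,mqyw] add [kftzx,kqnm] -> 10 lines: znluq kuha kftzx kqnm lxka bclbu yeb qhmg ymnx wvizb
Final line 7: yeb

Answer: yeb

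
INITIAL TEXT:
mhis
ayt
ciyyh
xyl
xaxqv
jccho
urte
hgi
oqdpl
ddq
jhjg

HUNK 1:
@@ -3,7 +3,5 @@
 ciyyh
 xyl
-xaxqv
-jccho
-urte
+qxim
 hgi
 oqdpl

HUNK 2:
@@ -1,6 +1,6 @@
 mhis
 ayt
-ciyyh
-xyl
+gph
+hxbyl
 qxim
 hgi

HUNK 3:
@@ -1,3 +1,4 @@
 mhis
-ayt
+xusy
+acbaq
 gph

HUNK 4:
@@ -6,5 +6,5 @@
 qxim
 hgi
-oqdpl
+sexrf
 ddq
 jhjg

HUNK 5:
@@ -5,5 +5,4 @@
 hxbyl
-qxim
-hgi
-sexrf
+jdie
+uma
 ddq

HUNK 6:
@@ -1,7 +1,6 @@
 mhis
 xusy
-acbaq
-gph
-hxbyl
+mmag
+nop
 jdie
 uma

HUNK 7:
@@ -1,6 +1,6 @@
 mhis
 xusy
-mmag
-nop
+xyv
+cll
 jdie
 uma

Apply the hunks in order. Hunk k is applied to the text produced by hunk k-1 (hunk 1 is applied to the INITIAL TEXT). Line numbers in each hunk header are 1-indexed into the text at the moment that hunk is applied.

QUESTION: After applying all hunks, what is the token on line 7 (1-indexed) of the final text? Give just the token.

Answer: ddq

Derivation:
Hunk 1: at line 3 remove [xaxqv,jccho,urte] add [qxim] -> 9 lines: mhis ayt ciyyh xyl qxim hgi oqdpl ddq jhjg
Hunk 2: at line 1 remove [ciyyh,xyl] add [gph,hxbyl] -> 9 lines: mhis ayt gph hxbyl qxim hgi oqdpl ddq jhjg
Hunk 3: at line 1 remove [ayt] add [xusy,acbaq] -> 10 lines: mhis xusy acbaq gph hxbyl qxim hgi oqdpl ddq jhjg
Hunk 4: at line 6 remove [oqdpl] add [sexrf] -> 10 lines: mhis xusy acbaq gph hxbyl qxim hgi sexrf ddq jhjg
Hunk 5: at line 5 remove [qxim,hgi,sexrf] add [jdie,uma] -> 9 lines: mhis xusy acbaq gph hxbyl jdie uma ddq jhjg
Hunk 6: at line 1 remove [acbaq,gph,hxbyl] add [mmag,nop] -> 8 lines: mhis xusy mmag nop jdie uma ddq jhjg
Hunk 7: at line 1 remove [mmag,nop] add [xyv,cll] -> 8 lines: mhis xusy xyv cll jdie uma ddq jhjg
Final line 7: ddq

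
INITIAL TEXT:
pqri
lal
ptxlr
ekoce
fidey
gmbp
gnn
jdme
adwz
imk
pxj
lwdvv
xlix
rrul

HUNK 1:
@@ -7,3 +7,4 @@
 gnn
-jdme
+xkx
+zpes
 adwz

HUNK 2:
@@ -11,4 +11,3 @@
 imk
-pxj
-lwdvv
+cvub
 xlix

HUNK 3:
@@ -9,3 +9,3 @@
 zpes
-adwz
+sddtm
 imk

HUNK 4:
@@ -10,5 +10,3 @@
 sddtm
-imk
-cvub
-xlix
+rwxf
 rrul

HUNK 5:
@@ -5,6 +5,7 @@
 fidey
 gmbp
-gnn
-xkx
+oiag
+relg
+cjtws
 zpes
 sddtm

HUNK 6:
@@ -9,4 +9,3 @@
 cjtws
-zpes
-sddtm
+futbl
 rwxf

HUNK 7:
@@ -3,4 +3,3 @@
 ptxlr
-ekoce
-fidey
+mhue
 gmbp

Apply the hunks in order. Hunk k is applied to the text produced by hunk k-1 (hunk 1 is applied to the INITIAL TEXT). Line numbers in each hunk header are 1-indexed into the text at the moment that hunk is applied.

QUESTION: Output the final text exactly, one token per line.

Answer: pqri
lal
ptxlr
mhue
gmbp
oiag
relg
cjtws
futbl
rwxf
rrul

Derivation:
Hunk 1: at line 7 remove [jdme] add [xkx,zpes] -> 15 lines: pqri lal ptxlr ekoce fidey gmbp gnn xkx zpes adwz imk pxj lwdvv xlix rrul
Hunk 2: at line 11 remove [pxj,lwdvv] add [cvub] -> 14 lines: pqri lal ptxlr ekoce fidey gmbp gnn xkx zpes adwz imk cvub xlix rrul
Hunk 3: at line 9 remove [adwz] add [sddtm] -> 14 lines: pqri lal ptxlr ekoce fidey gmbp gnn xkx zpes sddtm imk cvub xlix rrul
Hunk 4: at line 10 remove [imk,cvub,xlix] add [rwxf] -> 12 lines: pqri lal ptxlr ekoce fidey gmbp gnn xkx zpes sddtm rwxf rrul
Hunk 5: at line 5 remove [gnn,xkx] add [oiag,relg,cjtws] -> 13 lines: pqri lal ptxlr ekoce fidey gmbp oiag relg cjtws zpes sddtm rwxf rrul
Hunk 6: at line 9 remove [zpes,sddtm] add [futbl] -> 12 lines: pqri lal ptxlr ekoce fidey gmbp oiag relg cjtws futbl rwxf rrul
Hunk 7: at line 3 remove [ekoce,fidey] add [mhue] -> 11 lines: pqri lal ptxlr mhue gmbp oiag relg cjtws futbl rwxf rrul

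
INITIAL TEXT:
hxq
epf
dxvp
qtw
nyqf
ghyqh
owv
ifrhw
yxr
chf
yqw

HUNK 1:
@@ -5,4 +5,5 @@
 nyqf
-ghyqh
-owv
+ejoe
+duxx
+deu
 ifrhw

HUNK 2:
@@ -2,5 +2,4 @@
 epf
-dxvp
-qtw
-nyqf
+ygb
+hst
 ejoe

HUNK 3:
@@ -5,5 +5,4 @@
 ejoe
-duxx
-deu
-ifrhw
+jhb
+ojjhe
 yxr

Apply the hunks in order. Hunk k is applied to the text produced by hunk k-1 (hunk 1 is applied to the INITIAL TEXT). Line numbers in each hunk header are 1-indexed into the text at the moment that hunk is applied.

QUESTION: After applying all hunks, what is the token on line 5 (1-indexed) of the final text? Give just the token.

Answer: ejoe

Derivation:
Hunk 1: at line 5 remove [ghyqh,owv] add [ejoe,duxx,deu] -> 12 lines: hxq epf dxvp qtw nyqf ejoe duxx deu ifrhw yxr chf yqw
Hunk 2: at line 2 remove [dxvp,qtw,nyqf] add [ygb,hst] -> 11 lines: hxq epf ygb hst ejoe duxx deu ifrhw yxr chf yqw
Hunk 3: at line 5 remove [duxx,deu,ifrhw] add [jhb,ojjhe] -> 10 lines: hxq epf ygb hst ejoe jhb ojjhe yxr chf yqw
Final line 5: ejoe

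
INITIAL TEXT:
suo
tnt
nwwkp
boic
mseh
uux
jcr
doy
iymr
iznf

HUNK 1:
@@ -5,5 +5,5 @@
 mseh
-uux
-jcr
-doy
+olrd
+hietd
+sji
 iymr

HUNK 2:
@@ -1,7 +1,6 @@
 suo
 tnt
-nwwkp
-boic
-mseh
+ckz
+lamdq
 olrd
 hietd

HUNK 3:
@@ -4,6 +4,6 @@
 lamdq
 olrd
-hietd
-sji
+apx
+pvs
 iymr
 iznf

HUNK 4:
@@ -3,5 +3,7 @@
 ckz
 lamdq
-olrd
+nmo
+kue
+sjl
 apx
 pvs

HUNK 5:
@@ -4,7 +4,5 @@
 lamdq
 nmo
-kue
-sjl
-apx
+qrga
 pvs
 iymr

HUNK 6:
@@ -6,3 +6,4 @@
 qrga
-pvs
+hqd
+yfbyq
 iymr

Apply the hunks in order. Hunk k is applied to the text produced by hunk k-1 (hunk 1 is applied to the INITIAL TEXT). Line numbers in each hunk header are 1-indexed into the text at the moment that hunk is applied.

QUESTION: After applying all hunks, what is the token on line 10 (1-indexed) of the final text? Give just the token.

Answer: iznf

Derivation:
Hunk 1: at line 5 remove [uux,jcr,doy] add [olrd,hietd,sji] -> 10 lines: suo tnt nwwkp boic mseh olrd hietd sji iymr iznf
Hunk 2: at line 1 remove [nwwkp,boic,mseh] add [ckz,lamdq] -> 9 lines: suo tnt ckz lamdq olrd hietd sji iymr iznf
Hunk 3: at line 4 remove [hietd,sji] add [apx,pvs] -> 9 lines: suo tnt ckz lamdq olrd apx pvs iymr iznf
Hunk 4: at line 3 remove [olrd] add [nmo,kue,sjl] -> 11 lines: suo tnt ckz lamdq nmo kue sjl apx pvs iymr iznf
Hunk 5: at line 4 remove [kue,sjl,apx] add [qrga] -> 9 lines: suo tnt ckz lamdq nmo qrga pvs iymr iznf
Hunk 6: at line 6 remove [pvs] add [hqd,yfbyq] -> 10 lines: suo tnt ckz lamdq nmo qrga hqd yfbyq iymr iznf
Final line 10: iznf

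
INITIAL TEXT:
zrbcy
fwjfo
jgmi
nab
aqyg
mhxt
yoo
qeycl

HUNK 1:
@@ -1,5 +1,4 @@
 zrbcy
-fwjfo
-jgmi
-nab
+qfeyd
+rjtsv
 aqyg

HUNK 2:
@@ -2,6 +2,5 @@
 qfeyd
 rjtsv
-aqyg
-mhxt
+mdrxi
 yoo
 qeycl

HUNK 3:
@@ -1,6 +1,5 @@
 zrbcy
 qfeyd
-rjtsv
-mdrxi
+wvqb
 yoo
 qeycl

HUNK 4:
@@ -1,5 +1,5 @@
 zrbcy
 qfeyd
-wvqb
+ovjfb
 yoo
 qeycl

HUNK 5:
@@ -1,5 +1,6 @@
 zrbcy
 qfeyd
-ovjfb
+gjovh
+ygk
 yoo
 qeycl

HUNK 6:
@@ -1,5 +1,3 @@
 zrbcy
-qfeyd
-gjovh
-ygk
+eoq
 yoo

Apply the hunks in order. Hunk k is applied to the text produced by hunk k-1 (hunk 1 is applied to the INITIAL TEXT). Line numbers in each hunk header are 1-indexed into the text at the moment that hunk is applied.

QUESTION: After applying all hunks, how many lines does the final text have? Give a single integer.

Hunk 1: at line 1 remove [fwjfo,jgmi,nab] add [qfeyd,rjtsv] -> 7 lines: zrbcy qfeyd rjtsv aqyg mhxt yoo qeycl
Hunk 2: at line 2 remove [aqyg,mhxt] add [mdrxi] -> 6 lines: zrbcy qfeyd rjtsv mdrxi yoo qeycl
Hunk 3: at line 1 remove [rjtsv,mdrxi] add [wvqb] -> 5 lines: zrbcy qfeyd wvqb yoo qeycl
Hunk 4: at line 1 remove [wvqb] add [ovjfb] -> 5 lines: zrbcy qfeyd ovjfb yoo qeycl
Hunk 5: at line 1 remove [ovjfb] add [gjovh,ygk] -> 6 lines: zrbcy qfeyd gjovh ygk yoo qeycl
Hunk 6: at line 1 remove [qfeyd,gjovh,ygk] add [eoq] -> 4 lines: zrbcy eoq yoo qeycl
Final line count: 4

Answer: 4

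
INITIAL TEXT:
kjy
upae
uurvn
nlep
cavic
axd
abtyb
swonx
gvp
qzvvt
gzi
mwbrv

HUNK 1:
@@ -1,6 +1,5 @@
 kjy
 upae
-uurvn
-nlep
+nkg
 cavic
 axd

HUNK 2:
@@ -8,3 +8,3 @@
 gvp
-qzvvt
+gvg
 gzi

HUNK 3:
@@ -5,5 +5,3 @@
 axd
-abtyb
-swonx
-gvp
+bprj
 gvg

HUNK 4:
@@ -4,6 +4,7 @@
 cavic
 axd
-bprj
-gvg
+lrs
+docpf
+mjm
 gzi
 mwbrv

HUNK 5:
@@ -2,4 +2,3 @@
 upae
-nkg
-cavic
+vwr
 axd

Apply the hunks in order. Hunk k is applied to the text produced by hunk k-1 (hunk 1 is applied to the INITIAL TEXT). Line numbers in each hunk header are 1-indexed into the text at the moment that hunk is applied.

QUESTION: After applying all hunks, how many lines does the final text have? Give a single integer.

Hunk 1: at line 1 remove [uurvn,nlep] add [nkg] -> 11 lines: kjy upae nkg cavic axd abtyb swonx gvp qzvvt gzi mwbrv
Hunk 2: at line 8 remove [qzvvt] add [gvg] -> 11 lines: kjy upae nkg cavic axd abtyb swonx gvp gvg gzi mwbrv
Hunk 3: at line 5 remove [abtyb,swonx,gvp] add [bprj] -> 9 lines: kjy upae nkg cavic axd bprj gvg gzi mwbrv
Hunk 4: at line 4 remove [bprj,gvg] add [lrs,docpf,mjm] -> 10 lines: kjy upae nkg cavic axd lrs docpf mjm gzi mwbrv
Hunk 5: at line 2 remove [nkg,cavic] add [vwr] -> 9 lines: kjy upae vwr axd lrs docpf mjm gzi mwbrv
Final line count: 9

Answer: 9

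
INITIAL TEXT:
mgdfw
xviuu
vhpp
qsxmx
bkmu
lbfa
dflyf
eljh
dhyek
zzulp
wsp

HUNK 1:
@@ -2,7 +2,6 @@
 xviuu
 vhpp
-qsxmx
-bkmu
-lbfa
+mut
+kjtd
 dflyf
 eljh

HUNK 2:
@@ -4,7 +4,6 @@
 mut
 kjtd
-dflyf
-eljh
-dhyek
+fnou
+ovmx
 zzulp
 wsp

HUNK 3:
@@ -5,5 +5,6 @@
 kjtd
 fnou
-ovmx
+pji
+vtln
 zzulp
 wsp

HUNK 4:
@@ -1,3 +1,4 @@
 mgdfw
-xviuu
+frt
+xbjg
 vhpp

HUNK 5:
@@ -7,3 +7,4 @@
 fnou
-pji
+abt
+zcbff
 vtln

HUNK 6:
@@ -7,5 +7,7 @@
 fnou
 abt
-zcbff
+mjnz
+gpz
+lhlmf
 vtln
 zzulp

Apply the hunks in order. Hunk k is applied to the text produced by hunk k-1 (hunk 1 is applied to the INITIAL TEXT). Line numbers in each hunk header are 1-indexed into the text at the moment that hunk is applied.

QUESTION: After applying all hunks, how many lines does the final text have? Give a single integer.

Hunk 1: at line 2 remove [qsxmx,bkmu,lbfa] add [mut,kjtd] -> 10 lines: mgdfw xviuu vhpp mut kjtd dflyf eljh dhyek zzulp wsp
Hunk 2: at line 4 remove [dflyf,eljh,dhyek] add [fnou,ovmx] -> 9 lines: mgdfw xviuu vhpp mut kjtd fnou ovmx zzulp wsp
Hunk 3: at line 5 remove [ovmx] add [pji,vtln] -> 10 lines: mgdfw xviuu vhpp mut kjtd fnou pji vtln zzulp wsp
Hunk 4: at line 1 remove [xviuu] add [frt,xbjg] -> 11 lines: mgdfw frt xbjg vhpp mut kjtd fnou pji vtln zzulp wsp
Hunk 5: at line 7 remove [pji] add [abt,zcbff] -> 12 lines: mgdfw frt xbjg vhpp mut kjtd fnou abt zcbff vtln zzulp wsp
Hunk 6: at line 7 remove [zcbff] add [mjnz,gpz,lhlmf] -> 14 lines: mgdfw frt xbjg vhpp mut kjtd fnou abt mjnz gpz lhlmf vtln zzulp wsp
Final line count: 14

Answer: 14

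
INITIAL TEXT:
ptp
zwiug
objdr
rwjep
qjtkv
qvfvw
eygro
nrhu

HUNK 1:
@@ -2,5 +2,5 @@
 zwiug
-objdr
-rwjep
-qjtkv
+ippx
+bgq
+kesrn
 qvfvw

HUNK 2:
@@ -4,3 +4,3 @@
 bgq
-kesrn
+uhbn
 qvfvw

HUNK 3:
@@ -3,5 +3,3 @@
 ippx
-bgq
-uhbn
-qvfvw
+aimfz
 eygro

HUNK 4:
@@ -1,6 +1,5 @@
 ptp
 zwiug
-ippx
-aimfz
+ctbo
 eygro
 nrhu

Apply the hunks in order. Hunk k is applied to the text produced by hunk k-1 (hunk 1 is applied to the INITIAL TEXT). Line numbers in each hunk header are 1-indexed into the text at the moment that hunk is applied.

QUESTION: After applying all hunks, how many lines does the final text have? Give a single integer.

Answer: 5

Derivation:
Hunk 1: at line 2 remove [objdr,rwjep,qjtkv] add [ippx,bgq,kesrn] -> 8 lines: ptp zwiug ippx bgq kesrn qvfvw eygro nrhu
Hunk 2: at line 4 remove [kesrn] add [uhbn] -> 8 lines: ptp zwiug ippx bgq uhbn qvfvw eygro nrhu
Hunk 3: at line 3 remove [bgq,uhbn,qvfvw] add [aimfz] -> 6 lines: ptp zwiug ippx aimfz eygro nrhu
Hunk 4: at line 1 remove [ippx,aimfz] add [ctbo] -> 5 lines: ptp zwiug ctbo eygro nrhu
Final line count: 5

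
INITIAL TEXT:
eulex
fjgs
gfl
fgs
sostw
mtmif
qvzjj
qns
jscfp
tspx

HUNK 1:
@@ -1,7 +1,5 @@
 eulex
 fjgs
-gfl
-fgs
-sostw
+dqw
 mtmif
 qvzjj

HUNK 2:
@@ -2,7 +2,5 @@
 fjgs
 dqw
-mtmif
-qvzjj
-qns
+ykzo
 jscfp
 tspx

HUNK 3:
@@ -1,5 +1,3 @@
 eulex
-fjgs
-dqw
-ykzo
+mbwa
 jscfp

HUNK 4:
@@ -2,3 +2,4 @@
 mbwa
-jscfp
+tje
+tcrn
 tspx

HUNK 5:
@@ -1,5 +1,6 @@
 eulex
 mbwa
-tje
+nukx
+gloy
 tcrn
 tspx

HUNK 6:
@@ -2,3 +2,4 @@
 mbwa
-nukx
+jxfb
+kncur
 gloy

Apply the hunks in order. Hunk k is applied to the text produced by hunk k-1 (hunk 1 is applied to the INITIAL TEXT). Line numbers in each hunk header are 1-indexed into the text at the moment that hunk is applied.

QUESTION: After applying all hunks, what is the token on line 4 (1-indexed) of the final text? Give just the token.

Answer: kncur

Derivation:
Hunk 1: at line 1 remove [gfl,fgs,sostw] add [dqw] -> 8 lines: eulex fjgs dqw mtmif qvzjj qns jscfp tspx
Hunk 2: at line 2 remove [mtmif,qvzjj,qns] add [ykzo] -> 6 lines: eulex fjgs dqw ykzo jscfp tspx
Hunk 3: at line 1 remove [fjgs,dqw,ykzo] add [mbwa] -> 4 lines: eulex mbwa jscfp tspx
Hunk 4: at line 2 remove [jscfp] add [tje,tcrn] -> 5 lines: eulex mbwa tje tcrn tspx
Hunk 5: at line 1 remove [tje] add [nukx,gloy] -> 6 lines: eulex mbwa nukx gloy tcrn tspx
Hunk 6: at line 2 remove [nukx] add [jxfb,kncur] -> 7 lines: eulex mbwa jxfb kncur gloy tcrn tspx
Final line 4: kncur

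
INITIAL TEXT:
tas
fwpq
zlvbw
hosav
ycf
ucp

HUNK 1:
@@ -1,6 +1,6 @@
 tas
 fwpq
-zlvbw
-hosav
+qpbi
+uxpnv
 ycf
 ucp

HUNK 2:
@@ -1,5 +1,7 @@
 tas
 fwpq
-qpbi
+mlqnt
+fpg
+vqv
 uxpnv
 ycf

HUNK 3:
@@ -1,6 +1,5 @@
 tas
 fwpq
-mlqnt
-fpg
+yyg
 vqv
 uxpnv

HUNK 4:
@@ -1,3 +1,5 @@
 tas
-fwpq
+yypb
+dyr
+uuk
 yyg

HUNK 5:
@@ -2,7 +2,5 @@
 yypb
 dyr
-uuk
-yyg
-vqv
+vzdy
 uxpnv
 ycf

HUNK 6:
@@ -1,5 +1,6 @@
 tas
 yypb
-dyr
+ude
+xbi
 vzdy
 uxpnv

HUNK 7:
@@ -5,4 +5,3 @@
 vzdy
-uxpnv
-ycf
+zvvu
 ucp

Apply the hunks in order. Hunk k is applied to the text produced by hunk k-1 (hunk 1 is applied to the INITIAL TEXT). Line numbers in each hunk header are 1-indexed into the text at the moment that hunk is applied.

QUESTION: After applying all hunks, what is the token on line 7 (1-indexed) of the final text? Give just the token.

Hunk 1: at line 1 remove [zlvbw,hosav] add [qpbi,uxpnv] -> 6 lines: tas fwpq qpbi uxpnv ycf ucp
Hunk 2: at line 1 remove [qpbi] add [mlqnt,fpg,vqv] -> 8 lines: tas fwpq mlqnt fpg vqv uxpnv ycf ucp
Hunk 3: at line 1 remove [mlqnt,fpg] add [yyg] -> 7 lines: tas fwpq yyg vqv uxpnv ycf ucp
Hunk 4: at line 1 remove [fwpq] add [yypb,dyr,uuk] -> 9 lines: tas yypb dyr uuk yyg vqv uxpnv ycf ucp
Hunk 5: at line 2 remove [uuk,yyg,vqv] add [vzdy] -> 7 lines: tas yypb dyr vzdy uxpnv ycf ucp
Hunk 6: at line 1 remove [dyr] add [ude,xbi] -> 8 lines: tas yypb ude xbi vzdy uxpnv ycf ucp
Hunk 7: at line 5 remove [uxpnv,ycf] add [zvvu] -> 7 lines: tas yypb ude xbi vzdy zvvu ucp
Final line 7: ucp

Answer: ucp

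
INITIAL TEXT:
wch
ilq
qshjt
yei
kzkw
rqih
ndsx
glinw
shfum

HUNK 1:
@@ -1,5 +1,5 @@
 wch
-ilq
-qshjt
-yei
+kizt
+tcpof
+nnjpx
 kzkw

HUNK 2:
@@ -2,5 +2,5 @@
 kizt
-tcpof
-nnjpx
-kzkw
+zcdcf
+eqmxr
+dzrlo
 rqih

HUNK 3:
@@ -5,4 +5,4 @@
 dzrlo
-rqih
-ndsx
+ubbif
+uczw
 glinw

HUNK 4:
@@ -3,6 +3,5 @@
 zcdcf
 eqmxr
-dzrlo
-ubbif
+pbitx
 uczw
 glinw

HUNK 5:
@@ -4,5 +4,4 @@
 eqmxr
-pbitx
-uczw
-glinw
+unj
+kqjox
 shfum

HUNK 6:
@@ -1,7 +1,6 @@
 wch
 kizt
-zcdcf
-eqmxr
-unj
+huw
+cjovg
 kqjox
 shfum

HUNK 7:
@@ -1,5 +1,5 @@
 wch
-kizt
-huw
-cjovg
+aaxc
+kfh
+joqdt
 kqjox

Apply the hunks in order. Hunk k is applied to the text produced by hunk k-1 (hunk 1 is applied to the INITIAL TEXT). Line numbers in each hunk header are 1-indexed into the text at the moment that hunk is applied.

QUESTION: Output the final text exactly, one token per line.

Answer: wch
aaxc
kfh
joqdt
kqjox
shfum

Derivation:
Hunk 1: at line 1 remove [ilq,qshjt,yei] add [kizt,tcpof,nnjpx] -> 9 lines: wch kizt tcpof nnjpx kzkw rqih ndsx glinw shfum
Hunk 2: at line 2 remove [tcpof,nnjpx,kzkw] add [zcdcf,eqmxr,dzrlo] -> 9 lines: wch kizt zcdcf eqmxr dzrlo rqih ndsx glinw shfum
Hunk 3: at line 5 remove [rqih,ndsx] add [ubbif,uczw] -> 9 lines: wch kizt zcdcf eqmxr dzrlo ubbif uczw glinw shfum
Hunk 4: at line 3 remove [dzrlo,ubbif] add [pbitx] -> 8 lines: wch kizt zcdcf eqmxr pbitx uczw glinw shfum
Hunk 5: at line 4 remove [pbitx,uczw,glinw] add [unj,kqjox] -> 7 lines: wch kizt zcdcf eqmxr unj kqjox shfum
Hunk 6: at line 1 remove [zcdcf,eqmxr,unj] add [huw,cjovg] -> 6 lines: wch kizt huw cjovg kqjox shfum
Hunk 7: at line 1 remove [kizt,huw,cjovg] add [aaxc,kfh,joqdt] -> 6 lines: wch aaxc kfh joqdt kqjox shfum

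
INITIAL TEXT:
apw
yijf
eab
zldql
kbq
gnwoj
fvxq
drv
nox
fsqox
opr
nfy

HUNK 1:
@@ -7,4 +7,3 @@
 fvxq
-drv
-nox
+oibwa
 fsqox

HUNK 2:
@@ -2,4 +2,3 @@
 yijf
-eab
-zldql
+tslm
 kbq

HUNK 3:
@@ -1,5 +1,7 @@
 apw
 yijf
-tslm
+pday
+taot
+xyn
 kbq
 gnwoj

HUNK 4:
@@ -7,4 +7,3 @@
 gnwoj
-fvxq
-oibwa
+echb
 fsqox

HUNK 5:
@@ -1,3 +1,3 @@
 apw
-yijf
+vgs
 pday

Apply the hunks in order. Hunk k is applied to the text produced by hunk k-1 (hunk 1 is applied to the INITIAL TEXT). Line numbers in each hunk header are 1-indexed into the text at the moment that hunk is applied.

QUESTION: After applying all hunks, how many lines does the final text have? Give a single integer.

Answer: 11

Derivation:
Hunk 1: at line 7 remove [drv,nox] add [oibwa] -> 11 lines: apw yijf eab zldql kbq gnwoj fvxq oibwa fsqox opr nfy
Hunk 2: at line 2 remove [eab,zldql] add [tslm] -> 10 lines: apw yijf tslm kbq gnwoj fvxq oibwa fsqox opr nfy
Hunk 3: at line 1 remove [tslm] add [pday,taot,xyn] -> 12 lines: apw yijf pday taot xyn kbq gnwoj fvxq oibwa fsqox opr nfy
Hunk 4: at line 7 remove [fvxq,oibwa] add [echb] -> 11 lines: apw yijf pday taot xyn kbq gnwoj echb fsqox opr nfy
Hunk 5: at line 1 remove [yijf] add [vgs] -> 11 lines: apw vgs pday taot xyn kbq gnwoj echb fsqox opr nfy
Final line count: 11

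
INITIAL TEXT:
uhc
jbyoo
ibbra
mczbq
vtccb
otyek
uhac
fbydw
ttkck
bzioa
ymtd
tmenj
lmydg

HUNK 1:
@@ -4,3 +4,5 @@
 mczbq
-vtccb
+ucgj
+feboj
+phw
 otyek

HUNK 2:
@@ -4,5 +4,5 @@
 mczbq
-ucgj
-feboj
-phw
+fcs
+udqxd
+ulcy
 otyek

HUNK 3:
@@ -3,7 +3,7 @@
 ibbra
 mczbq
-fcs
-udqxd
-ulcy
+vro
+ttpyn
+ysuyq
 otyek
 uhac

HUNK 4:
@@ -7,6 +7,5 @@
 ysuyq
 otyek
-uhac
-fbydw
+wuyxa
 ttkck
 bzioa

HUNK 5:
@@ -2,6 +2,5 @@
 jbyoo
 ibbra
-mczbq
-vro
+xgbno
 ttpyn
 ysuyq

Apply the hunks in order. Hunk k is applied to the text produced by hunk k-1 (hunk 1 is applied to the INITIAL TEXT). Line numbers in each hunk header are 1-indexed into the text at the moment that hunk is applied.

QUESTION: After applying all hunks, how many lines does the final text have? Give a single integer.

Hunk 1: at line 4 remove [vtccb] add [ucgj,feboj,phw] -> 15 lines: uhc jbyoo ibbra mczbq ucgj feboj phw otyek uhac fbydw ttkck bzioa ymtd tmenj lmydg
Hunk 2: at line 4 remove [ucgj,feboj,phw] add [fcs,udqxd,ulcy] -> 15 lines: uhc jbyoo ibbra mczbq fcs udqxd ulcy otyek uhac fbydw ttkck bzioa ymtd tmenj lmydg
Hunk 3: at line 3 remove [fcs,udqxd,ulcy] add [vro,ttpyn,ysuyq] -> 15 lines: uhc jbyoo ibbra mczbq vro ttpyn ysuyq otyek uhac fbydw ttkck bzioa ymtd tmenj lmydg
Hunk 4: at line 7 remove [uhac,fbydw] add [wuyxa] -> 14 lines: uhc jbyoo ibbra mczbq vro ttpyn ysuyq otyek wuyxa ttkck bzioa ymtd tmenj lmydg
Hunk 5: at line 2 remove [mczbq,vro] add [xgbno] -> 13 lines: uhc jbyoo ibbra xgbno ttpyn ysuyq otyek wuyxa ttkck bzioa ymtd tmenj lmydg
Final line count: 13

Answer: 13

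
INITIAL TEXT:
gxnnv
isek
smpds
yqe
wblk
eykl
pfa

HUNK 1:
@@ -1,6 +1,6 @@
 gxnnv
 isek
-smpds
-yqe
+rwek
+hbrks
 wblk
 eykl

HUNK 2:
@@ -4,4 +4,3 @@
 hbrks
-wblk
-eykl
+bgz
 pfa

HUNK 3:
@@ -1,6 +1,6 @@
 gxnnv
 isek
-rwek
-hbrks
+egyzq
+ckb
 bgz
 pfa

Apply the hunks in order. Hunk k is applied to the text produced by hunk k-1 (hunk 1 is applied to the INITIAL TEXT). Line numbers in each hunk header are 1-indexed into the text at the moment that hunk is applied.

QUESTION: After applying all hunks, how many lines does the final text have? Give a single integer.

Hunk 1: at line 1 remove [smpds,yqe] add [rwek,hbrks] -> 7 lines: gxnnv isek rwek hbrks wblk eykl pfa
Hunk 2: at line 4 remove [wblk,eykl] add [bgz] -> 6 lines: gxnnv isek rwek hbrks bgz pfa
Hunk 3: at line 1 remove [rwek,hbrks] add [egyzq,ckb] -> 6 lines: gxnnv isek egyzq ckb bgz pfa
Final line count: 6

Answer: 6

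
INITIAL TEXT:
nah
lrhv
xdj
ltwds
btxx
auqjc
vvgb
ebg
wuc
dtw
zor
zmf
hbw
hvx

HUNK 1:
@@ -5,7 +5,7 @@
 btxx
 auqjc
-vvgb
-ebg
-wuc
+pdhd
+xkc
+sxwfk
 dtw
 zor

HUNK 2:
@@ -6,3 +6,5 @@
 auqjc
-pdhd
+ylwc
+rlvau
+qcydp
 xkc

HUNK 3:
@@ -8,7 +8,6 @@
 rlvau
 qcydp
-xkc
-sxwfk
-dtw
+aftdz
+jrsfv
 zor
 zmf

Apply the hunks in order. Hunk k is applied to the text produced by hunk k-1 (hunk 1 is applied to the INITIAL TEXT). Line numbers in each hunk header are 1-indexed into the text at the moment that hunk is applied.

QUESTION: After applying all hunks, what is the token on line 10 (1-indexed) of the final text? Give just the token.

Hunk 1: at line 5 remove [vvgb,ebg,wuc] add [pdhd,xkc,sxwfk] -> 14 lines: nah lrhv xdj ltwds btxx auqjc pdhd xkc sxwfk dtw zor zmf hbw hvx
Hunk 2: at line 6 remove [pdhd] add [ylwc,rlvau,qcydp] -> 16 lines: nah lrhv xdj ltwds btxx auqjc ylwc rlvau qcydp xkc sxwfk dtw zor zmf hbw hvx
Hunk 3: at line 8 remove [xkc,sxwfk,dtw] add [aftdz,jrsfv] -> 15 lines: nah lrhv xdj ltwds btxx auqjc ylwc rlvau qcydp aftdz jrsfv zor zmf hbw hvx
Final line 10: aftdz

Answer: aftdz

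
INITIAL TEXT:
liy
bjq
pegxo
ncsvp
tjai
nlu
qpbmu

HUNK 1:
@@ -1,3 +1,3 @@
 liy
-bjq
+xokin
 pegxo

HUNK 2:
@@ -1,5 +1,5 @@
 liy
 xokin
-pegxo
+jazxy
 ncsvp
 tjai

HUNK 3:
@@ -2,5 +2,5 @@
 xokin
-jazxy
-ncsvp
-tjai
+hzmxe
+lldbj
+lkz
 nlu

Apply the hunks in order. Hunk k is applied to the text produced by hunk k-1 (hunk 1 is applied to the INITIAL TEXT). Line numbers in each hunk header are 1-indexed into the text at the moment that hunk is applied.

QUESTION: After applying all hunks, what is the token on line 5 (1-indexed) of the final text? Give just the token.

Answer: lkz

Derivation:
Hunk 1: at line 1 remove [bjq] add [xokin] -> 7 lines: liy xokin pegxo ncsvp tjai nlu qpbmu
Hunk 2: at line 1 remove [pegxo] add [jazxy] -> 7 lines: liy xokin jazxy ncsvp tjai nlu qpbmu
Hunk 3: at line 2 remove [jazxy,ncsvp,tjai] add [hzmxe,lldbj,lkz] -> 7 lines: liy xokin hzmxe lldbj lkz nlu qpbmu
Final line 5: lkz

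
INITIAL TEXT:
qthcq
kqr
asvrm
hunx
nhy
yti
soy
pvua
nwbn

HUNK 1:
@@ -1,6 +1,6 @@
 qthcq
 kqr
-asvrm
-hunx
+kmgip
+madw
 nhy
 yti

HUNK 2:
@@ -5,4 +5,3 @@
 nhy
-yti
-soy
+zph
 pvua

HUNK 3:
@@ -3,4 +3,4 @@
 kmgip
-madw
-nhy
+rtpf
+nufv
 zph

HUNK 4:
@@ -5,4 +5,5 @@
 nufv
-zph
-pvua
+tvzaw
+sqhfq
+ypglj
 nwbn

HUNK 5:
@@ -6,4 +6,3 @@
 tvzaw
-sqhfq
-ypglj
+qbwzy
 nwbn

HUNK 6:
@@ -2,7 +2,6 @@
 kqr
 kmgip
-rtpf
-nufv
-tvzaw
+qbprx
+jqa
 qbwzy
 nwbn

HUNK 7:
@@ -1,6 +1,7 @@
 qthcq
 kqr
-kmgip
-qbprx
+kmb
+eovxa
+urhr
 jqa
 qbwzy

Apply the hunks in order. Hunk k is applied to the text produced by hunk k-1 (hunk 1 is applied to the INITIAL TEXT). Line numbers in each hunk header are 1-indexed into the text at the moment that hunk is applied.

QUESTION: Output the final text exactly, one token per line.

Hunk 1: at line 1 remove [asvrm,hunx] add [kmgip,madw] -> 9 lines: qthcq kqr kmgip madw nhy yti soy pvua nwbn
Hunk 2: at line 5 remove [yti,soy] add [zph] -> 8 lines: qthcq kqr kmgip madw nhy zph pvua nwbn
Hunk 3: at line 3 remove [madw,nhy] add [rtpf,nufv] -> 8 lines: qthcq kqr kmgip rtpf nufv zph pvua nwbn
Hunk 4: at line 5 remove [zph,pvua] add [tvzaw,sqhfq,ypglj] -> 9 lines: qthcq kqr kmgip rtpf nufv tvzaw sqhfq ypglj nwbn
Hunk 5: at line 6 remove [sqhfq,ypglj] add [qbwzy] -> 8 lines: qthcq kqr kmgip rtpf nufv tvzaw qbwzy nwbn
Hunk 6: at line 2 remove [rtpf,nufv,tvzaw] add [qbprx,jqa] -> 7 lines: qthcq kqr kmgip qbprx jqa qbwzy nwbn
Hunk 7: at line 1 remove [kmgip,qbprx] add [kmb,eovxa,urhr] -> 8 lines: qthcq kqr kmb eovxa urhr jqa qbwzy nwbn

Answer: qthcq
kqr
kmb
eovxa
urhr
jqa
qbwzy
nwbn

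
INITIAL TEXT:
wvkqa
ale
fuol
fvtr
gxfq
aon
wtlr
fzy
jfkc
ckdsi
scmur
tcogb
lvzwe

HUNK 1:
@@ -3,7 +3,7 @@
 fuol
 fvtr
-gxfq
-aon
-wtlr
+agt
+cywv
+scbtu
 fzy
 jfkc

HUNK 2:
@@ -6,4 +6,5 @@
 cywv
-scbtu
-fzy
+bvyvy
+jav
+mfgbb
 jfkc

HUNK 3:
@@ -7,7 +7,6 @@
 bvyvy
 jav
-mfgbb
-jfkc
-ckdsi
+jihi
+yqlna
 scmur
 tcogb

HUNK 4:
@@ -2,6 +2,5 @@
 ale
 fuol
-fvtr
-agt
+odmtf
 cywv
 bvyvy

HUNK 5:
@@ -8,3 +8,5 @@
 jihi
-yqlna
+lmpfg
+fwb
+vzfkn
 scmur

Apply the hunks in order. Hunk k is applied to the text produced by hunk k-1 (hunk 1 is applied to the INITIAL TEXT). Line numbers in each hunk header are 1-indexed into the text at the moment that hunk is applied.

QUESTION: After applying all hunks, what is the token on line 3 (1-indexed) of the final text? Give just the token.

Hunk 1: at line 3 remove [gxfq,aon,wtlr] add [agt,cywv,scbtu] -> 13 lines: wvkqa ale fuol fvtr agt cywv scbtu fzy jfkc ckdsi scmur tcogb lvzwe
Hunk 2: at line 6 remove [scbtu,fzy] add [bvyvy,jav,mfgbb] -> 14 lines: wvkqa ale fuol fvtr agt cywv bvyvy jav mfgbb jfkc ckdsi scmur tcogb lvzwe
Hunk 3: at line 7 remove [mfgbb,jfkc,ckdsi] add [jihi,yqlna] -> 13 lines: wvkqa ale fuol fvtr agt cywv bvyvy jav jihi yqlna scmur tcogb lvzwe
Hunk 4: at line 2 remove [fvtr,agt] add [odmtf] -> 12 lines: wvkqa ale fuol odmtf cywv bvyvy jav jihi yqlna scmur tcogb lvzwe
Hunk 5: at line 8 remove [yqlna] add [lmpfg,fwb,vzfkn] -> 14 lines: wvkqa ale fuol odmtf cywv bvyvy jav jihi lmpfg fwb vzfkn scmur tcogb lvzwe
Final line 3: fuol

Answer: fuol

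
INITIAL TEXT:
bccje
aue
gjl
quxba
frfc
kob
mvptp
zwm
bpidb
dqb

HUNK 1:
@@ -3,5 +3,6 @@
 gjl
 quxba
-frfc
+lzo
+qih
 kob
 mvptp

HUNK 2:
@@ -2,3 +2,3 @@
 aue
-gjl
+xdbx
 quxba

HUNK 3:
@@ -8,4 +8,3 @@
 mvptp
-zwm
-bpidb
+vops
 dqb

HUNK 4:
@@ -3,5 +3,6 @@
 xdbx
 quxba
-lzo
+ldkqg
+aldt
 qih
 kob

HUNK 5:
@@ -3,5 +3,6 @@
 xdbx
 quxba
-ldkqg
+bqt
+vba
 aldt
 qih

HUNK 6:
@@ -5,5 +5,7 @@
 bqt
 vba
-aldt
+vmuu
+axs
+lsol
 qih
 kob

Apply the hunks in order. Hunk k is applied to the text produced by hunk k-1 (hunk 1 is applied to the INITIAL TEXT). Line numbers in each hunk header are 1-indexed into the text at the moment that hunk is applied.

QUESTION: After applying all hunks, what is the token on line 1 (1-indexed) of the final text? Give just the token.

Answer: bccje

Derivation:
Hunk 1: at line 3 remove [frfc] add [lzo,qih] -> 11 lines: bccje aue gjl quxba lzo qih kob mvptp zwm bpidb dqb
Hunk 2: at line 2 remove [gjl] add [xdbx] -> 11 lines: bccje aue xdbx quxba lzo qih kob mvptp zwm bpidb dqb
Hunk 3: at line 8 remove [zwm,bpidb] add [vops] -> 10 lines: bccje aue xdbx quxba lzo qih kob mvptp vops dqb
Hunk 4: at line 3 remove [lzo] add [ldkqg,aldt] -> 11 lines: bccje aue xdbx quxba ldkqg aldt qih kob mvptp vops dqb
Hunk 5: at line 3 remove [ldkqg] add [bqt,vba] -> 12 lines: bccje aue xdbx quxba bqt vba aldt qih kob mvptp vops dqb
Hunk 6: at line 5 remove [aldt] add [vmuu,axs,lsol] -> 14 lines: bccje aue xdbx quxba bqt vba vmuu axs lsol qih kob mvptp vops dqb
Final line 1: bccje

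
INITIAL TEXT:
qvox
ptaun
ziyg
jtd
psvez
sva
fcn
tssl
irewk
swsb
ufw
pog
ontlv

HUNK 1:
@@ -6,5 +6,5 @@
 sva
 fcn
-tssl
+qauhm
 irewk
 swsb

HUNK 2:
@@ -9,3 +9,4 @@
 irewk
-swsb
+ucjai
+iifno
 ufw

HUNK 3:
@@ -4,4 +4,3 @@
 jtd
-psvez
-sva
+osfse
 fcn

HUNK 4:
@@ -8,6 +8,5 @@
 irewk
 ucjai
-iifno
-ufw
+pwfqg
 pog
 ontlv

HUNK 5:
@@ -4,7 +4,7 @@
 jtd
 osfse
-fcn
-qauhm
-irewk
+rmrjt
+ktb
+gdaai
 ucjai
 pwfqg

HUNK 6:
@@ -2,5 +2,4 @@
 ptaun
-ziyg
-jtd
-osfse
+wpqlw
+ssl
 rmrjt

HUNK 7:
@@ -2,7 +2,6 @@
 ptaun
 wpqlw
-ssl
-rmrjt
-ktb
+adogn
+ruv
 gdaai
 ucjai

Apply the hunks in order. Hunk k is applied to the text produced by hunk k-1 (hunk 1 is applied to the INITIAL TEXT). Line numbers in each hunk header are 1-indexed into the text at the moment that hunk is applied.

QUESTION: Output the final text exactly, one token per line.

Answer: qvox
ptaun
wpqlw
adogn
ruv
gdaai
ucjai
pwfqg
pog
ontlv

Derivation:
Hunk 1: at line 6 remove [tssl] add [qauhm] -> 13 lines: qvox ptaun ziyg jtd psvez sva fcn qauhm irewk swsb ufw pog ontlv
Hunk 2: at line 9 remove [swsb] add [ucjai,iifno] -> 14 lines: qvox ptaun ziyg jtd psvez sva fcn qauhm irewk ucjai iifno ufw pog ontlv
Hunk 3: at line 4 remove [psvez,sva] add [osfse] -> 13 lines: qvox ptaun ziyg jtd osfse fcn qauhm irewk ucjai iifno ufw pog ontlv
Hunk 4: at line 8 remove [iifno,ufw] add [pwfqg] -> 12 lines: qvox ptaun ziyg jtd osfse fcn qauhm irewk ucjai pwfqg pog ontlv
Hunk 5: at line 4 remove [fcn,qauhm,irewk] add [rmrjt,ktb,gdaai] -> 12 lines: qvox ptaun ziyg jtd osfse rmrjt ktb gdaai ucjai pwfqg pog ontlv
Hunk 6: at line 2 remove [ziyg,jtd,osfse] add [wpqlw,ssl] -> 11 lines: qvox ptaun wpqlw ssl rmrjt ktb gdaai ucjai pwfqg pog ontlv
Hunk 7: at line 2 remove [ssl,rmrjt,ktb] add [adogn,ruv] -> 10 lines: qvox ptaun wpqlw adogn ruv gdaai ucjai pwfqg pog ontlv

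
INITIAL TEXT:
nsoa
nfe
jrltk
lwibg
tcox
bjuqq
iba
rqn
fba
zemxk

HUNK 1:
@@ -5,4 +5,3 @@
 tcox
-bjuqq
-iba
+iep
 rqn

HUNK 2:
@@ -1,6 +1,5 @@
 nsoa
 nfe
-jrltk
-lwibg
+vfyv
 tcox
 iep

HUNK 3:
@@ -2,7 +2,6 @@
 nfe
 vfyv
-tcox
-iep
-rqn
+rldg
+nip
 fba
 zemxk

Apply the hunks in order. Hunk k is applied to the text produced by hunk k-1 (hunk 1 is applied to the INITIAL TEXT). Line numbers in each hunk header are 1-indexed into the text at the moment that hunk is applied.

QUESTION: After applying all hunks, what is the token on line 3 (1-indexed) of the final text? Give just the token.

Hunk 1: at line 5 remove [bjuqq,iba] add [iep] -> 9 lines: nsoa nfe jrltk lwibg tcox iep rqn fba zemxk
Hunk 2: at line 1 remove [jrltk,lwibg] add [vfyv] -> 8 lines: nsoa nfe vfyv tcox iep rqn fba zemxk
Hunk 3: at line 2 remove [tcox,iep,rqn] add [rldg,nip] -> 7 lines: nsoa nfe vfyv rldg nip fba zemxk
Final line 3: vfyv

Answer: vfyv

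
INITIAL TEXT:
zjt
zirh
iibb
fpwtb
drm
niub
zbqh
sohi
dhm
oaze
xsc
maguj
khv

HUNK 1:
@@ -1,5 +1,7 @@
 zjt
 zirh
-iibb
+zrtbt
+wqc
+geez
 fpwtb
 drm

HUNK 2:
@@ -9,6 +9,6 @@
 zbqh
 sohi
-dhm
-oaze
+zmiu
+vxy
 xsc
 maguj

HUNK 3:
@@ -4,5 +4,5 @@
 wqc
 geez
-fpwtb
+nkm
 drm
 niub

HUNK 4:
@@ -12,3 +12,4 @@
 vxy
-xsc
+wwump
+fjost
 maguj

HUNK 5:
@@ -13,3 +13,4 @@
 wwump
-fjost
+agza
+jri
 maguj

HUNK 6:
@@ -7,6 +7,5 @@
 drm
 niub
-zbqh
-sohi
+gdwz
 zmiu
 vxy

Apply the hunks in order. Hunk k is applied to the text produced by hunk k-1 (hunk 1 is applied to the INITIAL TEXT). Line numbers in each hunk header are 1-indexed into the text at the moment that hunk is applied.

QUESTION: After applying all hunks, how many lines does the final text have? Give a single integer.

Hunk 1: at line 1 remove [iibb] add [zrtbt,wqc,geez] -> 15 lines: zjt zirh zrtbt wqc geez fpwtb drm niub zbqh sohi dhm oaze xsc maguj khv
Hunk 2: at line 9 remove [dhm,oaze] add [zmiu,vxy] -> 15 lines: zjt zirh zrtbt wqc geez fpwtb drm niub zbqh sohi zmiu vxy xsc maguj khv
Hunk 3: at line 4 remove [fpwtb] add [nkm] -> 15 lines: zjt zirh zrtbt wqc geez nkm drm niub zbqh sohi zmiu vxy xsc maguj khv
Hunk 4: at line 12 remove [xsc] add [wwump,fjost] -> 16 lines: zjt zirh zrtbt wqc geez nkm drm niub zbqh sohi zmiu vxy wwump fjost maguj khv
Hunk 5: at line 13 remove [fjost] add [agza,jri] -> 17 lines: zjt zirh zrtbt wqc geez nkm drm niub zbqh sohi zmiu vxy wwump agza jri maguj khv
Hunk 6: at line 7 remove [zbqh,sohi] add [gdwz] -> 16 lines: zjt zirh zrtbt wqc geez nkm drm niub gdwz zmiu vxy wwump agza jri maguj khv
Final line count: 16

Answer: 16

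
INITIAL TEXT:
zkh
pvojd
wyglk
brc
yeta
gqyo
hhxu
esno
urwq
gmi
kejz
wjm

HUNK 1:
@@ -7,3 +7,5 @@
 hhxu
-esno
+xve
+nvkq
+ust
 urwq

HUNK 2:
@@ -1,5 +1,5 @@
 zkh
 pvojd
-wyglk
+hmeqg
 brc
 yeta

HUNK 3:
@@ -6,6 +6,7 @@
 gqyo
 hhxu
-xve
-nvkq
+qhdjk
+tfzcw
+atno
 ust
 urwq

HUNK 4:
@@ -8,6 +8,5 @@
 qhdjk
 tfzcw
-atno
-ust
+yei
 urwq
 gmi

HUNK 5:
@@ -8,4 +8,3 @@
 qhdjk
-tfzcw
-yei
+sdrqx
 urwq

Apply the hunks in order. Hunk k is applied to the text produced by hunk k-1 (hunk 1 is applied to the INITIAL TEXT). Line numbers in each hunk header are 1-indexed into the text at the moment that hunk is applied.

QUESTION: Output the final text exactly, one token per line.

Answer: zkh
pvojd
hmeqg
brc
yeta
gqyo
hhxu
qhdjk
sdrqx
urwq
gmi
kejz
wjm

Derivation:
Hunk 1: at line 7 remove [esno] add [xve,nvkq,ust] -> 14 lines: zkh pvojd wyglk brc yeta gqyo hhxu xve nvkq ust urwq gmi kejz wjm
Hunk 2: at line 1 remove [wyglk] add [hmeqg] -> 14 lines: zkh pvojd hmeqg brc yeta gqyo hhxu xve nvkq ust urwq gmi kejz wjm
Hunk 3: at line 6 remove [xve,nvkq] add [qhdjk,tfzcw,atno] -> 15 lines: zkh pvojd hmeqg brc yeta gqyo hhxu qhdjk tfzcw atno ust urwq gmi kejz wjm
Hunk 4: at line 8 remove [atno,ust] add [yei] -> 14 lines: zkh pvojd hmeqg brc yeta gqyo hhxu qhdjk tfzcw yei urwq gmi kejz wjm
Hunk 5: at line 8 remove [tfzcw,yei] add [sdrqx] -> 13 lines: zkh pvojd hmeqg brc yeta gqyo hhxu qhdjk sdrqx urwq gmi kejz wjm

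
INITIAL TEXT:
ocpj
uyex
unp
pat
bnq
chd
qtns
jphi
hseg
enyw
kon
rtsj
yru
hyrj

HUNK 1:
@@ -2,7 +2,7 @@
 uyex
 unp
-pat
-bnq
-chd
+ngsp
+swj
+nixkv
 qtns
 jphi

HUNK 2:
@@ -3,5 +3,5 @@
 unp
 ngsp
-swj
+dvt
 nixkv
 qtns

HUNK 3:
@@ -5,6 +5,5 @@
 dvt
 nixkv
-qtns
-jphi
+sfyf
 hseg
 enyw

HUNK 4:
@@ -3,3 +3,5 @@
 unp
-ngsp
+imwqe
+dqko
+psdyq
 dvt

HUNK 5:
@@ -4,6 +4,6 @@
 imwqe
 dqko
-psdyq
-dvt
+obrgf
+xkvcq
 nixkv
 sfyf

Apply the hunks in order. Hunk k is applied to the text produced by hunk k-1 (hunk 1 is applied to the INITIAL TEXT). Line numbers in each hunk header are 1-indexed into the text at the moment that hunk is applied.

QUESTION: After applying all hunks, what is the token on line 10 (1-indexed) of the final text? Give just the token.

Answer: hseg

Derivation:
Hunk 1: at line 2 remove [pat,bnq,chd] add [ngsp,swj,nixkv] -> 14 lines: ocpj uyex unp ngsp swj nixkv qtns jphi hseg enyw kon rtsj yru hyrj
Hunk 2: at line 3 remove [swj] add [dvt] -> 14 lines: ocpj uyex unp ngsp dvt nixkv qtns jphi hseg enyw kon rtsj yru hyrj
Hunk 3: at line 5 remove [qtns,jphi] add [sfyf] -> 13 lines: ocpj uyex unp ngsp dvt nixkv sfyf hseg enyw kon rtsj yru hyrj
Hunk 4: at line 3 remove [ngsp] add [imwqe,dqko,psdyq] -> 15 lines: ocpj uyex unp imwqe dqko psdyq dvt nixkv sfyf hseg enyw kon rtsj yru hyrj
Hunk 5: at line 4 remove [psdyq,dvt] add [obrgf,xkvcq] -> 15 lines: ocpj uyex unp imwqe dqko obrgf xkvcq nixkv sfyf hseg enyw kon rtsj yru hyrj
Final line 10: hseg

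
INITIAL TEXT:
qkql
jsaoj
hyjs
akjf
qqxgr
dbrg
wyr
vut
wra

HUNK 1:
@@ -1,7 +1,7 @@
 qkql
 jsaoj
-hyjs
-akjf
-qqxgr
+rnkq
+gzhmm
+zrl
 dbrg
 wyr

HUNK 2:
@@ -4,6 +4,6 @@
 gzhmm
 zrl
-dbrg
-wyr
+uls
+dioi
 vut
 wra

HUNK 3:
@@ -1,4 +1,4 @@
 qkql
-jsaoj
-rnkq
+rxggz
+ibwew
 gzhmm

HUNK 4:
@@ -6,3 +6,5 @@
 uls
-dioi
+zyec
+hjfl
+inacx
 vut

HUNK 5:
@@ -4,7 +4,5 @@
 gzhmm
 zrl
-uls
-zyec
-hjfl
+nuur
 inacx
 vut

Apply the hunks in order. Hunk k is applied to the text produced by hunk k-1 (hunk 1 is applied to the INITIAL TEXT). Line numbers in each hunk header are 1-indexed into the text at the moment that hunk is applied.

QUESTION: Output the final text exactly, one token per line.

Hunk 1: at line 1 remove [hyjs,akjf,qqxgr] add [rnkq,gzhmm,zrl] -> 9 lines: qkql jsaoj rnkq gzhmm zrl dbrg wyr vut wra
Hunk 2: at line 4 remove [dbrg,wyr] add [uls,dioi] -> 9 lines: qkql jsaoj rnkq gzhmm zrl uls dioi vut wra
Hunk 3: at line 1 remove [jsaoj,rnkq] add [rxggz,ibwew] -> 9 lines: qkql rxggz ibwew gzhmm zrl uls dioi vut wra
Hunk 4: at line 6 remove [dioi] add [zyec,hjfl,inacx] -> 11 lines: qkql rxggz ibwew gzhmm zrl uls zyec hjfl inacx vut wra
Hunk 5: at line 4 remove [uls,zyec,hjfl] add [nuur] -> 9 lines: qkql rxggz ibwew gzhmm zrl nuur inacx vut wra

Answer: qkql
rxggz
ibwew
gzhmm
zrl
nuur
inacx
vut
wra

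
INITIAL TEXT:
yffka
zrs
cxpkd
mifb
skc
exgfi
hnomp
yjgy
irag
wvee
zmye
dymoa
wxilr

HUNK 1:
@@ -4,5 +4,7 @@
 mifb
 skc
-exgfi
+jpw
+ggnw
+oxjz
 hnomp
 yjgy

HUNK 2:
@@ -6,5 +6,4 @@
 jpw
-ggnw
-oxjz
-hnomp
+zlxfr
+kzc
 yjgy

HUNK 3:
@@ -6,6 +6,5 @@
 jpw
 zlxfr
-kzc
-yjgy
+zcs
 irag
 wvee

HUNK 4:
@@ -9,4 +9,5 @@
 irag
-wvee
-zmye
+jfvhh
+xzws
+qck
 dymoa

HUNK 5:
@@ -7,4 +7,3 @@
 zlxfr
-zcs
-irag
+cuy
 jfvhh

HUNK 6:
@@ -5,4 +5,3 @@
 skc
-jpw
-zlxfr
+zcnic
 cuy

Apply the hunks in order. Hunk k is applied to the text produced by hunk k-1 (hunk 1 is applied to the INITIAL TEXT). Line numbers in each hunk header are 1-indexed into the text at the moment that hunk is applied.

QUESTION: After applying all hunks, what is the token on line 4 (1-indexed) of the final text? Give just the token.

Hunk 1: at line 4 remove [exgfi] add [jpw,ggnw,oxjz] -> 15 lines: yffka zrs cxpkd mifb skc jpw ggnw oxjz hnomp yjgy irag wvee zmye dymoa wxilr
Hunk 2: at line 6 remove [ggnw,oxjz,hnomp] add [zlxfr,kzc] -> 14 lines: yffka zrs cxpkd mifb skc jpw zlxfr kzc yjgy irag wvee zmye dymoa wxilr
Hunk 3: at line 6 remove [kzc,yjgy] add [zcs] -> 13 lines: yffka zrs cxpkd mifb skc jpw zlxfr zcs irag wvee zmye dymoa wxilr
Hunk 4: at line 9 remove [wvee,zmye] add [jfvhh,xzws,qck] -> 14 lines: yffka zrs cxpkd mifb skc jpw zlxfr zcs irag jfvhh xzws qck dymoa wxilr
Hunk 5: at line 7 remove [zcs,irag] add [cuy] -> 13 lines: yffka zrs cxpkd mifb skc jpw zlxfr cuy jfvhh xzws qck dymoa wxilr
Hunk 6: at line 5 remove [jpw,zlxfr] add [zcnic] -> 12 lines: yffka zrs cxpkd mifb skc zcnic cuy jfvhh xzws qck dymoa wxilr
Final line 4: mifb

Answer: mifb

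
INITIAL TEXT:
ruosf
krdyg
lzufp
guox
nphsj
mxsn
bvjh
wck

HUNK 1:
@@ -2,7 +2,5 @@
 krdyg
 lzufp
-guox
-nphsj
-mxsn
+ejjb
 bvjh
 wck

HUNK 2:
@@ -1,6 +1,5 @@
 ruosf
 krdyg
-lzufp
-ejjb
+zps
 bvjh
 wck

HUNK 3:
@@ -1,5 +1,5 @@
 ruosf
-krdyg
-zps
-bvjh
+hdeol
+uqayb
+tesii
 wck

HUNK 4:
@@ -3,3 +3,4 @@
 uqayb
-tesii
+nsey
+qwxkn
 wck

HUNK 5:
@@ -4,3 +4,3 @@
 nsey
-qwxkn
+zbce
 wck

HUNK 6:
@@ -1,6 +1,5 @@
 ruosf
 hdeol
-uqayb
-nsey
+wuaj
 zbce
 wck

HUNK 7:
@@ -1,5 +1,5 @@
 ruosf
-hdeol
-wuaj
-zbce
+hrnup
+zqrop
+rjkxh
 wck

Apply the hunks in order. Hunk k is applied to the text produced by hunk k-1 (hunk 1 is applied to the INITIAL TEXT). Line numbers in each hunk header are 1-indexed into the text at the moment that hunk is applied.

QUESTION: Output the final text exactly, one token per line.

Answer: ruosf
hrnup
zqrop
rjkxh
wck

Derivation:
Hunk 1: at line 2 remove [guox,nphsj,mxsn] add [ejjb] -> 6 lines: ruosf krdyg lzufp ejjb bvjh wck
Hunk 2: at line 1 remove [lzufp,ejjb] add [zps] -> 5 lines: ruosf krdyg zps bvjh wck
Hunk 3: at line 1 remove [krdyg,zps,bvjh] add [hdeol,uqayb,tesii] -> 5 lines: ruosf hdeol uqayb tesii wck
Hunk 4: at line 3 remove [tesii] add [nsey,qwxkn] -> 6 lines: ruosf hdeol uqayb nsey qwxkn wck
Hunk 5: at line 4 remove [qwxkn] add [zbce] -> 6 lines: ruosf hdeol uqayb nsey zbce wck
Hunk 6: at line 1 remove [uqayb,nsey] add [wuaj] -> 5 lines: ruosf hdeol wuaj zbce wck
Hunk 7: at line 1 remove [hdeol,wuaj,zbce] add [hrnup,zqrop,rjkxh] -> 5 lines: ruosf hrnup zqrop rjkxh wck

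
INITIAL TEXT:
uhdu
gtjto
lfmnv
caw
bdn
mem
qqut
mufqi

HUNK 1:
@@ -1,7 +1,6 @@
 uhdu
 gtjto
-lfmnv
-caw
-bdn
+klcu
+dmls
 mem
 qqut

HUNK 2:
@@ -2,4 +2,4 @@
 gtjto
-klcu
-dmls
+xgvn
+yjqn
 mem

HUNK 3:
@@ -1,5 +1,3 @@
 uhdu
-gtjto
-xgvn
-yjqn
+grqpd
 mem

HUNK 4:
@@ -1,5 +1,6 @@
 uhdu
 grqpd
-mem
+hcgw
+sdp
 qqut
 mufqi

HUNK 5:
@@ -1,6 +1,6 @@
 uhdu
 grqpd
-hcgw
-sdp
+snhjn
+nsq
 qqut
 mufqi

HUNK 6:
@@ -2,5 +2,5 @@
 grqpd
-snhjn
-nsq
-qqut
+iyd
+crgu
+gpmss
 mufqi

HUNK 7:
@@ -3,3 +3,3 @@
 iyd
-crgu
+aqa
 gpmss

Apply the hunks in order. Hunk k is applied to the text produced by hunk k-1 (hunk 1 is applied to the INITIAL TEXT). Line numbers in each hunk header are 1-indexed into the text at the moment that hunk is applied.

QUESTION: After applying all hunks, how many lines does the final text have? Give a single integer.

Hunk 1: at line 1 remove [lfmnv,caw,bdn] add [klcu,dmls] -> 7 lines: uhdu gtjto klcu dmls mem qqut mufqi
Hunk 2: at line 2 remove [klcu,dmls] add [xgvn,yjqn] -> 7 lines: uhdu gtjto xgvn yjqn mem qqut mufqi
Hunk 3: at line 1 remove [gtjto,xgvn,yjqn] add [grqpd] -> 5 lines: uhdu grqpd mem qqut mufqi
Hunk 4: at line 1 remove [mem] add [hcgw,sdp] -> 6 lines: uhdu grqpd hcgw sdp qqut mufqi
Hunk 5: at line 1 remove [hcgw,sdp] add [snhjn,nsq] -> 6 lines: uhdu grqpd snhjn nsq qqut mufqi
Hunk 6: at line 2 remove [snhjn,nsq,qqut] add [iyd,crgu,gpmss] -> 6 lines: uhdu grqpd iyd crgu gpmss mufqi
Hunk 7: at line 3 remove [crgu] add [aqa] -> 6 lines: uhdu grqpd iyd aqa gpmss mufqi
Final line count: 6

Answer: 6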